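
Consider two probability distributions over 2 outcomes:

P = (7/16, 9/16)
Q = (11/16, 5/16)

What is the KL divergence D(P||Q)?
D(P||Q) = Σ P(i) log₂(P(i)/Q(i))
  i=0: (7/16) × log₂((7/16)/(11/16)) = (7/16) × log₂(7/11) = -0.2853
  i=1: (9/16) × log₂((9/16)/(5/16)) = (9/16) × log₂(9/5) = 0.4770
D(P||Q) = -0.2853 + 0.4770
  = 0.1917 bits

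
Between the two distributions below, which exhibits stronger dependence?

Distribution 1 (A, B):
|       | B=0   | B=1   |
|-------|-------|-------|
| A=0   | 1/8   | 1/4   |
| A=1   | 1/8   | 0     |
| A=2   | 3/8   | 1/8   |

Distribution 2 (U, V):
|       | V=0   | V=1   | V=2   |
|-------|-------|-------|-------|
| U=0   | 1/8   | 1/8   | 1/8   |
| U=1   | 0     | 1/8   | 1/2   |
Distribution 1 (A, B):
Marginal P(A) (row sums):
  P(A=0) = 1/8 + 1/4 = 3/8
  P(A=1) = 1/8 + 0 = 1/8
  P(A=2) = 3/8 + 1/8 = 1/2
Marginal P(B) (column sums):
  P(B=0) = 1/8 + 1/8 + 3/8 = 5/8
  P(B=1) = 1/4 + 0 + 1/8 = 3/8

H(A) = -[(3/8)·log₂(3/8) + (1/8)·log₂(1/8) + (1/2)·log₂(1/2)]
  = 0.5306 + 0.3750 + 0.5000
  = 1.4056 bits
H(B) = -[(5/8)·log₂(5/8) + (3/8)·log₂(3/8)]
  = 0.4238 + 0.5306
  = 0.9544 bits
H(A,B) = -[(1/8)·log₂(1/8) + (1/4)·log₂(1/4) + (1/8)·log₂(1/8) + (3/8)·log₂(3/8) + (1/8)·log₂(1/8)]
  = 0.3750 + 0.5000 + 0.3750 + 0.5306 + 0.3750
  = 2.1556 bits

I(A;B) = H(A) + H(B) - H(A,B)
  = 1.4056 + 0.9544 - 2.1556
  = 0.2044 bits

Distribution 2 (U, V):
Marginal P(U) (row sums):
  P(U=0) = 1/8 + 1/8 + 1/8 = 3/8
  P(U=1) = 0 + 1/8 + 1/2 = 5/8
Marginal P(V) (column sums):
  P(V=0) = 1/8 + 0 = 1/8
  P(V=1) = 1/8 + 1/8 = 1/4
  P(V=2) = 1/8 + 1/2 = 5/8

H(U) = -[(3/8)·log₂(3/8) + (5/8)·log₂(5/8)]
  = 0.5306 + 0.4238
  = 0.9544 bits
H(V) = -[(1/8)·log₂(1/8) + (1/4)·log₂(1/4) + (5/8)·log₂(5/8)]
  = 0.3750 + 0.5000 + 0.4238
  = 1.2988 bits
H(U,V) = -[(1/8)·log₂(1/8) + (1/8)·log₂(1/8) + (1/8)·log₂(1/8) + (1/8)·log₂(1/8) + (1/2)·log₂(1/2)]
  = 0.3750 + 0.3750 + 0.3750 + 0.3750 + 0.5000
  = 2.0000 bits

I(U;V) = H(U) + H(V) - H(U,V)
  = 0.9544 + 1.2988 - 2.0000
  = 0.2532 bits

I(U;V) = 0.2532 bits > I(A;B) = 0.2044 bits, so (U, V) has the higher mutual information (stronger dependence).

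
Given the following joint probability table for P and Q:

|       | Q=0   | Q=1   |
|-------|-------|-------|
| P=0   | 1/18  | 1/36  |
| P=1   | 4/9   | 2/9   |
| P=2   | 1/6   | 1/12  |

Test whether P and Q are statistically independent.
Marginal P(P) (row sums):
  P(P=0) = 1/18 + 1/36 = 1/12
  P(P=1) = 4/9 + 2/9 = 2/3
  P(P=2) = 1/6 + 1/12 = 1/4
Marginal P(Q) (column sums):
  P(Q=0) = 1/18 + 4/9 + 1/6 = 2/3
  P(Q=1) = 1/36 + 2/9 + 1/12 = 1/3

P and Q are independent iff P(P=i,Q=j) = P(P=i)·P(Q=j) for every cell.
  P(P=0)·P(Q=0) = 1/12 × 2/3 = 1/18 = P(P=0,Q=0) ✓
  P(P=0)·P(Q=1) = 1/12 × 1/3 = 1/36 = P(P=0,Q=1) ✓
  P(P=1)·P(Q=0) = 2/3 × 2/3 = 4/9 = P(P=1,Q=0) ✓
  P(P=1)·P(Q=1) = 2/3 × 1/3 = 2/9 = P(P=1,Q=1) ✓
  P(P=2)·P(Q=0) = 1/4 × 2/3 = 1/6 = P(P=2,Q=0) ✓
  P(P=2)·P(Q=1) = 1/4 × 1/3 = 1/12 = P(P=2,Q=1) ✓

Yes, P and Q are independent: every cell factors, so I(P;Q) = 0 bits.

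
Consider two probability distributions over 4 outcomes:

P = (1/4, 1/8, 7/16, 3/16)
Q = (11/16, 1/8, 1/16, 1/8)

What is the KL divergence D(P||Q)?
D(P||Q) = Σ P(i) log₂(P(i)/Q(i))
  i=0: (1/4) × log₂((1/4)/(11/16)) = (1/4) × log₂(4/11) = -0.3649
  i=1: (1/8) × log₂((1/8)/(1/8)) = (1/8) × log₂(1) = 0.0000
  i=2: (7/16) × log₂((7/16)/(1/16)) = (7/16) × log₂(7) = 1.2282
  i=3: (3/16) × log₂((3/16)/(1/8)) = (3/16) × log₂(3/2) = 0.1097
D(P||Q) = -0.3649 + 0.0000 + 1.2282 + 0.1097
  = 0.9730 bits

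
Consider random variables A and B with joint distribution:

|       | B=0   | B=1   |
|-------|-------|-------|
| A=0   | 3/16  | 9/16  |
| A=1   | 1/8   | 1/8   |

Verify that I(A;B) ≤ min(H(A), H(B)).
Marginal P(A) (row sums):
  P(A=0) = 3/16 + 9/16 = 3/4
  P(A=1) = 1/8 + 1/8 = 1/4
Marginal P(B) (column sums):
  P(B=0) = 3/16 + 1/8 = 5/16
  P(B=1) = 9/16 + 1/8 = 11/16

H(A) = -[(3/4)·log₂(3/4) + (1/4)·log₂(1/4)]
  = 0.3113 + 0.5000
  = 0.8113 bits
H(B) = -[(5/16)·log₂(5/16) + (11/16)·log₂(11/16)]
  = 0.5244 + 0.3716
  = 0.8960 bits
H(A,B) = -[(3/16)·log₂(3/16) + (9/16)·log₂(9/16) + (1/8)·log₂(1/8) + (1/8)·log₂(1/8)]
  = 0.4528 + 0.4669 + 0.3750 + 0.3750
  = 1.6697 bits

I(A;B) = H(A) + H(B) - H(A,B)
  = 0.8113 + 0.8960 - 1.6697
  = 0.0376 bits

min(H(A), H(B)) = min(0.8113, 0.8960) = 0.8113 bits
Since 0.0376 ≤ 0.8113, the bound is satisfied ✓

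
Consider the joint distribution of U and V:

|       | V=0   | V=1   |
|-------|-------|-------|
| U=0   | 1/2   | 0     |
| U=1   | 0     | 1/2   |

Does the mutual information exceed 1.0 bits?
Marginal P(U) (row sums):
  P(U=0) = 1/2 + 0 = 1/2
  P(U=1) = 0 + 1/2 = 1/2
Marginal P(V) (column sums):
  P(V=0) = 1/2 + 0 = 1/2
  P(V=1) = 0 + 1/2 = 1/2

H(U) = -[(1/2)·log₂(1/2) + (1/2)·log₂(1/2)]
  = 0.5000 + 0.5000
  = 1.0000 bits
H(V) = -[(1/2)·log₂(1/2) + (1/2)·log₂(1/2)]
  = 0.5000 + 0.5000
  = 1.0000 bits
H(U,V) = -[(1/2)·log₂(1/2) + (1/2)·log₂(1/2)]
  = 0.5000 + 0.5000
  = 1.0000 bits

I(U;V) = H(U) + H(V) - H(U,V)
  = 1.0000 + 1.0000 - 1.0000
  = 1.0000 bits

No. I(U;V) = 1.0000 bits, which is ≤ 1.0 bits.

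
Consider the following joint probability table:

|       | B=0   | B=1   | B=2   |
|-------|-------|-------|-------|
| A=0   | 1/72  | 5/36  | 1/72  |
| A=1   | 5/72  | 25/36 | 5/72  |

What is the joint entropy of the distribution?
H(A,B) = -Σ P(A,B) log₂ P(A,B), summed over the non-zero cells:
H(A,B) = -[(1/72)·log₂(1/72) + (5/36)·log₂(5/36) + (1/72)·log₂(1/72) + (5/72)·log₂(5/72) + (25/36)·log₂(25/36) + (5/72)·log₂(5/72)]
  = 0.0857 + 0.3956 + 0.0857 + 0.2672 + 0.3653 + 0.2672
  = 1.4667 bits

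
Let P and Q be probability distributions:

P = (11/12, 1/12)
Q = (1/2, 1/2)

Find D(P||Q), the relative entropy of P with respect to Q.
D(P||Q) = Σ P(i) log₂(P(i)/Q(i))
  i=0: (11/12) × log₂((11/12)/(1/2)) = (11/12) × log₂(11/6) = 0.8016
  i=1: (1/12) × log₂((1/12)/(1/2)) = (1/12) × log₂(1/6) = -0.2154
D(P||Q) = 0.8016 - 0.2154
  = 0.5862 bits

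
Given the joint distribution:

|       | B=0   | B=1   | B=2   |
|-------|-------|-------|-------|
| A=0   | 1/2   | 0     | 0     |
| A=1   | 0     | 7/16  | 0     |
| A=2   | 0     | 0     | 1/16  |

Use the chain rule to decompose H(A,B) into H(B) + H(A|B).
By the chain rule: H(A,B) = H(B) + H(A|B)

Marginal P(B) (column sums):
  P(B=0) = 1/2 + 0 + 0 = 1/2
  P(B=1) = 0 + 7/16 + 0 = 7/16
  P(B=2) = 0 + 0 + 1/16 = 1/16
H(B) = -[(1/2)·log₂(1/2) + (7/16)·log₂(7/16) + (1/16)·log₂(1/16)]
  = 0.5000 + 0.5218 + 0.2500
  = 1.2718 bits
H(A|B) = -Σ P(A,B)·log₂ P(A|B), where P(A|B) = P(A,B) / P(B)
  (cells with P(A,B) = 0 contribute 0)
  (A=0,B=0): P(A|B) = (1/2)/(1/2) = 1;  -(1/2)·log₂(1) = 0.0000
  (A=1,B=1): P(A|B) = (7/16)/(7/16) = 1;  -(7/16)·log₂(1) = 0.0000
  (A=2,B=2): P(A|B) = (1/16)/(1/16) = 1;  -(1/16)·log₂(1) = 0.0000
H(A|B) = 0.0000 + 0.0000 + 0.0000
  = 0.0000 bits

H(A,B) = H(B) + H(A|B) = 1.2718 + 0.0000 = 1.2718 bits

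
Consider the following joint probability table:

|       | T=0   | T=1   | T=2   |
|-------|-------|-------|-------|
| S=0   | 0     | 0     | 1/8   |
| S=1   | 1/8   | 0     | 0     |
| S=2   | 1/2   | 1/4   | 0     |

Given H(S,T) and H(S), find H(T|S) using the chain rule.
From the chain rule: H(S,T) = H(S) + H(T|S)
Therefore: H(T|S) = H(S,T) - H(S)

H(S,T) = -[(1/8)·log₂(1/8) + (1/8)·log₂(1/8) + (1/2)·log₂(1/2) + (1/4)·log₂(1/4)]
  = 0.3750 + 0.3750 + 0.5000 + 0.5000
  = 1.7500 bits
Marginal P(S) (row sums):
  P(S=0) = 0 + 0 + 1/8 = 1/8
  P(S=1) = 1/8 + 0 + 0 = 1/8
  P(S=2) = 1/2 + 1/4 + 0 = 3/4
H(S) = -[(1/8)·log₂(1/8) + (1/8)·log₂(1/8) + (3/4)·log₂(3/4)]
  = 0.3750 + 0.3750 + 0.3113
  = 1.0613 bits

H(T|S) = 1.7500 - 1.0613 = 0.6887 bits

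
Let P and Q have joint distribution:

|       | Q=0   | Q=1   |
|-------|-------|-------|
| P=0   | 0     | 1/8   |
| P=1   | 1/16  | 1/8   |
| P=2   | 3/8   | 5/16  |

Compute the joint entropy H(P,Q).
H(P,Q) = -Σ P(P,Q) log₂ P(P,Q), summed over the non-zero cells:
H(P,Q) = -[(1/8)·log₂(1/8) + (1/16)·log₂(1/16) + (1/8)·log₂(1/8) + (3/8)·log₂(3/8) + (5/16)·log₂(5/16)]
  = 0.3750 + 0.2500 + 0.3750 + 0.5306 + 0.5244
  = 2.0550 bits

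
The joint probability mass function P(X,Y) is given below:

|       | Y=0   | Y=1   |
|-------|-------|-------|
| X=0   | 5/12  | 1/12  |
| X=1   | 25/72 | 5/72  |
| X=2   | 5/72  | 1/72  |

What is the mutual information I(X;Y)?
Marginal P(X) (row sums):
  P(X=0) = 5/12 + 1/12 = 1/2
  P(X=1) = 25/72 + 5/72 = 5/12
  P(X=2) = 5/72 + 1/72 = 1/12
Marginal P(Y) (column sums):
  P(Y=0) = 5/12 + 25/72 + 5/72 = 5/6
  P(Y=1) = 1/12 + 5/72 + 1/72 = 1/6

H(X) = -[(1/2)·log₂(1/2) + (5/12)·log₂(5/12) + (1/12)·log₂(1/12)]
  = 0.5000 + 0.5263 + 0.2987
  = 1.3250 bits
H(Y) = -[(5/6)·log₂(5/6) + (1/6)·log₂(1/6)]
  = 0.2192 + 0.4308
  = 0.6500 bits
H(X,Y) = -[(5/12)·log₂(5/12) + (1/12)·log₂(1/12) + (25/72)·log₂(25/72) + (5/72)·log₂(5/72) + (5/72)·log₂(5/72) + (1/72)·log₂(1/72)]
  = 0.5263 + 0.2987 + 0.5299 + 0.2672 + 0.2672 + 0.0857
  = 1.9750 bits

I(X;Y) = H(X) + H(Y) - H(X,Y)
  = 1.3250 + 0.6500 - 1.9750
  = 0.0000 bits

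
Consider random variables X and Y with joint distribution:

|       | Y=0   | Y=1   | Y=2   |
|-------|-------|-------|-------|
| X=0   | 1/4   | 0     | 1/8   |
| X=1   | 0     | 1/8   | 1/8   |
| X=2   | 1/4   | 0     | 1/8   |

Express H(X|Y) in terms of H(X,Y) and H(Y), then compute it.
H(X|Y) = H(X,Y) - H(Y)

Marginal P(Y) (column sums):
  P(Y=0) = 1/4 + 0 + 1/4 = 1/2
  P(Y=1) = 0 + 1/8 + 0 = 1/8
  P(Y=2) = 1/8 + 1/8 + 1/8 = 3/8

H(X,Y) = -[(1/4)·log₂(1/4) + (1/8)·log₂(1/8) + (1/8)·log₂(1/8) + (1/8)·log₂(1/8) + (1/4)·log₂(1/4) + (1/8)·log₂(1/8)]
  = 0.5000 + 0.3750 + 0.3750 + 0.3750 + 0.5000 + 0.3750
  = 2.5000 bits
H(Y) = -[(1/2)·log₂(1/2) + (1/8)·log₂(1/8) + (3/8)·log₂(3/8)]
  = 0.5000 + 0.3750 + 0.5306
  = 1.4056 bits

H(X|Y) = 2.5000 - 1.4056 = 1.0944 bits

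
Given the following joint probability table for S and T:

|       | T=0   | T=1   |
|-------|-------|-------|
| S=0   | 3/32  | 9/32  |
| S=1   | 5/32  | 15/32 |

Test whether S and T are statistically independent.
Marginal P(S) (row sums):
  P(S=0) = 3/32 + 9/32 = 3/8
  P(S=1) = 5/32 + 15/32 = 5/8
Marginal P(T) (column sums):
  P(T=0) = 3/32 + 5/32 = 1/4
  P(T=1) = 9/32 + 15/32 = 3/4

S and T are independent iff P(S=i,T=j) = P(S=i)·P(T=j) for every cell.
  P(S=0)·P(T=0) = 3/8 × 1/4 = 3/32 = P(S=0,T=0) ✓
  P(S=0)·P(T=1) = 3/8 × 3/4 = 9/32 = P(S=0,T=1) ✓
  P(S=1)·P(T=0) = 5/8 × 1/4 = 5/32 = P(S=1,T=0) ✓
  P(S=1)·P(T=1) = 5/8 × 3/4 = 15/32 = P(S=1,T=1) ✓

Yes, S and T are independent: every cell factors, so I(S;T) = 0 bits.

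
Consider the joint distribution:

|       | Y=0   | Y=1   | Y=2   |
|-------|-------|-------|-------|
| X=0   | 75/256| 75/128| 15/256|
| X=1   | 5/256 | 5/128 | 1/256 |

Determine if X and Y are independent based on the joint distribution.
Marginal P(X) (row sums):
  P(X=0) = 75/256 + 75/128 + 15/256 = 15/16
  P(X=1) = 5/256 + 5/128 + 1/256 = 1/16
Marginal P(Y) (column sums):
  P(Y=0) = 75/256 + 5/256 = 5/16
  P(Y=1) = 75/128 + 5/128 = 5/8
  P(Y=2) = 15/256 + 1/256 = 1/16

X and Y are independent iff P(X=i,Y=j) = P(X=i)·P(Y=j) for every cell.
  P(X=0)·P(Y=0) = 15/16 × 5/16 = 75/256 = P(X=0,Y=0) ✓
  P(X=0)·P(Y=1) = 15/16 × 5/8 = 75/128 = P(X=0,Y=1) ✓
  P(X=0)·P(Y=2) = 15/16 × 1/16 = 15/256 = P(X=0,Y=2) ✓
  P(X=1)·P(Y=0) = 1/16 × 5/16 = 5/256 = P(X=1,Y=0) ✓
  P(X=1)·P(Y=1) = 1/16 × 5/8 = 5/128 = P(X=1,Y=1) ✓
  P(X=1)·P(Y=2) = 1/16 × 1/16 = 1/256 = P(X=1,Y=2) ✓

Yes, X and Y are independent: every cell factors, so I(X;Y) = 0 bits.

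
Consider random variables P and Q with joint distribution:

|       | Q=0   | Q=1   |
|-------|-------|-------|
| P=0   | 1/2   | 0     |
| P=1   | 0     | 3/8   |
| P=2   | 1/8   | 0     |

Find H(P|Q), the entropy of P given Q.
Marginal P(Q) (column sums):
  P(Q=0) = 1/2 + 0 + 1/8 = 5/8
  P(Q=1) = 0 + 3/8 + 0 = 3/8

H(P|Q) = -Σ P(P,Q)·log₂ P(P|Q), where P(P|Q) = P(P,Q) / P(Q)
  (cells with P(P,Q) = 0 contribute 0)
  (P=0,Q=0): P(P|Q) = (1/2)/(5/8) = 4/5;  -(1/2)·log₂(4/5) = 0.1610
  (P=1,Q=1): P(P|Q) = (3/8)/(3/8) = 1;  -(3/8)·log₂(1) = 0.0000
  (P=2,Q=0): P(P|Q) = (1/8)/(5/8) = 1/5;  -(1/8)·log₂(1/5) = 0.2902
H(P|Q) = 0.1610 + 0.0000 + 0.2902
  = 0.4512 bits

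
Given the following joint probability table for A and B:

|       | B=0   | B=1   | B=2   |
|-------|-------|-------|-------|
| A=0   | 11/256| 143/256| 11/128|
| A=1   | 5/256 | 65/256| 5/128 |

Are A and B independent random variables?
Marginal P(A) (row sums):
  P(A=0) = 11/256 + 143/256 + 11/128 = 11/16
  P(A=1) = 5/256 + 65/256 + 5/128 = 5/16
Marginal P(B) (column sums):
  P(B=0) = 11/256 + 5/256 = 1/16
  P(B=1) = 143/256 + 65/256 = 13/16
  P(B=2) = 11/128 + 5/128 = 1/8

A and B are independent iff P(A=i,B=j) = P(A=i)·P(B=j) for every cell.
  P(A=0)·P(B=0) = 11/16 × 1/16 = 11/256 = P(A=0,B=0) ✓
  P(A=0)·P(B=1) = 11/16 × 13/16 = 143/256 = P(A=0,B=1) ✓
  P(A=0)·P(B=2) = 11/16 × 1/8 = 11/128 = P(A=0,B=2) ✓
  P(A=1)·P(B=0) = 5/16 × 1/16 = 5/256 = P(A=1,B=0) ✓
  P(A=1)·P(B=1) = 5/16 × 13/16 = 65/256 = P(A=1,B=1) ✓
  P(A=1)·P(B=2) = 5/16 × 1/8 = 5/128 = P(A=1,B=2) ✓

Yes, A and B are independent: every cell factors, so I(A;B) = 0 bits.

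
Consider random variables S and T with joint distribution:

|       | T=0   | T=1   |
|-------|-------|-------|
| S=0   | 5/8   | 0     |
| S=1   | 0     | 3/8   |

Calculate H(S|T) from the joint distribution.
Marginal P(T) (column sums):
  P(T=0) = 5/8 + 0 = 5/8
  P(T=1) = 0 + 3/8 = 3/8

H(S|T) = -Σ P(S,T)·log₂ P(S|T), where P(S|T) = P(S,T) / P(T)
  (cells with P(S,T) = 0 contribute 0)
  (S=0,T=0): P(S|T) = (5/8)/(5/8) = 1;  -(5/8)·log₂(1) = 0.0000
  (S=1,T=1): P(S|T) = (3/8)/(3/8) = 1;  -(3/8)·log₂(1) = 0.0000
H(S|T) = 0.0000 + 0.0000
  = 0.0000 bits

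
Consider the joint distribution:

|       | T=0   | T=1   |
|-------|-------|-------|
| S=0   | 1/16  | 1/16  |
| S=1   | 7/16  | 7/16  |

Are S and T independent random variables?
Marginal P(S) (row sums):
  P(S=0) = 1/16 + 1/16 = 1/8
  P(S=1) = 7/16 + 7/16 = 7/8
Marginal P(T) (column sums):
  P(T=0) = 1/16 + 7/16 = 1/2
  P(T=1) = 1/16 + 7/16 = 1/2

S and T are independent iff P(S=i,T=j) = P(S=i)·P(T=j) for every cell.
  P(S=0)·P(T=0) = 1/8 × 1/2 = 1/16 = P(S=0,T=0) ✓
  P(S=0)·P(T=1) = 1/8 × 1/2 = 1/16 = P(S=0,T=1) ✓
  P(S=1)·P(T=0) = 7/8 × 1/2 = 7/16 = P(S=1,T=0) ✓
  P(S=1)·P(T=1) = 7/8 × 1/2 = 7/16 = P(S=1,T=1) ✓

Yes, S and T are independent: every cell factors, so I(S;T) = 0 bits.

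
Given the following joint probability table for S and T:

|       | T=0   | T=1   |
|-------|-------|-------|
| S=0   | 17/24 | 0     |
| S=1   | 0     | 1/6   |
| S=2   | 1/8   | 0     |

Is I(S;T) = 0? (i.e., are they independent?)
Marginal P(S) (row sums):
  P(S=0) = 17/24 + 0 = 17/24
  P(S=1) = 0 + 1/6 = 1/6
  P(S=2) = 1/8 + 0 = 1/8
Marginal P(T) (column sums):
  P(T=0) = 17/24 + 0 + 1/8 = 5/6
  P(T=1) = 0 + 1/6 + 0 = 1/6

S and T are independent iff P(S=i,T=j) = P(S=i)·P(T=j) for every cell.
  P(S=0)·P(T=0) = 17/24 × 5/6 = 85/144, but P(S=0,T=0) = 17/24 ✗

No, S and T are not independent. Quantitatively, I(S;T) > 0:

H(S) = -[(17/24)·log₂(17/24) + (1/6)·log₂(1/6) + (1/8)·log₂(1/8)]
  = 0.3524 + 0.4308 + 0.3750
  = 1.1582 bits
H(T) = -[(5/6)·log₂(5/6) + (1/6)·log₂(1/6)]
  = 0.2192 + 0.4308
  = 0.6500 bits
H(S,T) = -[(17/24)·log₂(17/24) + (1/6)·log₂(1/6) + (1/8)·log₂(1/8)]
  = 0.3524 + 0.4308 + 0.3750
  = 1.1582 bits
I(S;T) = H(S) + H(T) - H(S,T) = 1.1582 + 0.6500 - 1.1582 = 0.6500 bits > 0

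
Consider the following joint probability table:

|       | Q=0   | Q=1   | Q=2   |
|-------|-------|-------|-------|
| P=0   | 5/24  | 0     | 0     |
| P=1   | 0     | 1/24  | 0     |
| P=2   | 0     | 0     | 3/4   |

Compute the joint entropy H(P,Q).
H(P,Q) = -Σ P(P,Q) log₂ P(P,Q), summed over the non-zero cells:
H(P,Q) = -[(5/24)·log₂(5/24) + (1/24)·log₂(1/24) + (3/4)·log₂(3/4)]
  = 0.4715 + 0.1910 + 0.3113
  = 0.9738 bits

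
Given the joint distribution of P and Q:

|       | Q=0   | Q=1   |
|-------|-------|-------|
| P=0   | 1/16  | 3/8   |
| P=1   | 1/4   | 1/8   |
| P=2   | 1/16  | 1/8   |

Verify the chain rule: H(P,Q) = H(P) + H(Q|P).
Left side:
H(P,Q) = -[(1/16)·log₂(1/16) + (3/8)·log₂(3/8) + (1/4)·log₂(1/4) + (1/8)·log₂(1/8) + (1/16)·log₂(1/16) + (1/8)·log₂(1/8)]
  = 0.2500 + 0.5306 + 0.5000 + 0.3750 + 0.2500 + 0.3750
  = 2.2806 bits

Right side:
Marginal P(P) (row sums):
  P(P=0) = 1/16 + 3/8 = 7/16
  P(P=1) = 1/4 + 1/8 = 3/8
  P(P=2) = 1/16 + 1/8 = 3/16
H(P) = -[(7/16)·log₂(7/16) + (3/8)·log₂(3/8) + (3/16)·log₂(3/16)]
  = 0.5218 + 0.5306 + 0.4528
  = 1.5052 bits
H(Q|P) = -Σ P(P,Q)·log₂ P(Q|P), where P(Q|P) = P(P,Q) / P(P)
  (P=0,Q=0): P(Q|P) = (1/16)/(7/16) = 1/7;  -(1/16)·log₂(1/7) = 0.1755
  (P=0,Q=1): P(Q|P) = (3/8)/(7/16) = 6/7;  -(3/8)·log₂(6/7) = 0.0834
  (P=1,Q=0): P(Q|P) = (1/4)/(3/8) = 2/3;  -(1/4)·log₂(2/3) = 0.1462
  (P=1,Q=1): P(Q|P) = (1/8)/(3/8) = 1/3;  -(1/8)·log₂(1/3) = 0.1981
  (P=2,Q=0): P(Q|P) = (1/16)/(3/16) = 1/3;  -(1/16)·log₂(1/3) = 0.0991
  (P=2,Q=1): P(Q|P) = (1/8)/(3/16) = 2/3;  -(1/8)·log₂(2/3) = 0.0731
H(Q|P) = 0.1755 + 0.0834 + 0.1462 + 0.1981 + 0.0991 + 0.0731
  = 0.7754 bits
H(P) + H(Q|P) = 1.5052 + 0.7754 = 2.2806 bits

Both sides equal 2.2806 bits, so the chain rule holds ✓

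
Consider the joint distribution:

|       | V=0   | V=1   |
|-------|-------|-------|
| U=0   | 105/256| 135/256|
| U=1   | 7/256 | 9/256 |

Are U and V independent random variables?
Marginal P(U) (row sums):
  P(U=0) = 105/256 + 135/256 = 15/16
  P(U=1) = 7/256 + 9/256 = 1/16
Marginal P(V) (column sums):
  P(V=0) = 105/256 + 7/256 = 7/16
  P(V=1) = 135/256 + 9/256 = 9/16

U and V are independent iff P(U=i,V=j) = P(U=i)·P(V=j) for every cell.
  P(U=0)·P(V=0) = 15/16 × 7/16 = 105/256 = P(U=0,V=0) ✓
  P(U=0)·P(V=1) = 15/16 × 9/16 = 135/256 = P(U=0,V=1) ✓
  P(U=1)·P(V=0) = 1/16 × 7/16 = 7/256 = P(U=1,V=0) ✓
  P(U=1)·P(V=1) = 1/16 × 9/16 = 9/256 = P(U=1,V=1) ✓

Yes, U and V are independent: every cell factors, so I(U;V) = 0 bits.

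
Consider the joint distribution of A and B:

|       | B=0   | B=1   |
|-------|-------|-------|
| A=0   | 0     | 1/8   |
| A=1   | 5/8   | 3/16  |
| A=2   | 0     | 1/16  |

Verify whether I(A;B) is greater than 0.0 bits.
Marginal P(A) (row sums):
  P(A=0) = 0 + 1/8 = 1/8
  P(A=1) = 5/8 + 3/16 = 13/16
  P(A=2) = 0 + 1/16 = 1/16
Marginal P(B) (column sums):
  P(B=0) = 0 + 5/8 + 0 = 5/8
  P(B=1) = 1/8 + 3/16 + 1/16 = 3/8

H(A) = -[(1/8)·log₂(1/8) + (13/16)·log₂(13/16) + (1/16)·log₂(1/16)]
  = 0.3750 + 0.2434 + 0.2500
  = 0.8684 bits
H(B) = -[(5/8)·log₂(5/8) + (3/8)·log₂(3/8)]
  = 0.4238 + 0.5306
  = 0.9544 bits
H(A,B) = -[(1/8)·log₂(1/8) + (5/8)·log₂(5/8) + (3/16)·log₂(3/16) + (1/16)·log₂(1/16)]
  = 0.3750 + 0.4238 + 0.4528 + 0.2500
  = 1.5016 bits

I(A;B) = H(A) + H(B) - H(A,B)
  = 0.8684 + 0.9544 - 1.5016
  = 0.3212 bits

Yes. I(A;B) = 0.3212 bits, which is > 0.0 bits.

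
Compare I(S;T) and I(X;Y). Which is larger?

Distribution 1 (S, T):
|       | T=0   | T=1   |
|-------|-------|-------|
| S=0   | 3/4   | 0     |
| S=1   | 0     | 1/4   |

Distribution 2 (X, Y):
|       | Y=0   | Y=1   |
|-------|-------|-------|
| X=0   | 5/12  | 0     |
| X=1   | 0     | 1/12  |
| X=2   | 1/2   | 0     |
Distribution 1 (S, T):
Marginal P(S) (row sums):
  P(S=0) = 3/4 + 0 = 3/4
  P(S=1) = 0 + 1/4 = 1/4
Marginal P(T) (column sums):
  P(T=0) = 3/4 + 0 = 3/4
  P(T=1) = 0 + 1/4 = 1/4

H(S) = -[(3/4)·log₂(3/4) + (1/4)·log₂(1/4)]
  = 0.3113 + 0.5000
  = 0.8113 bits
H(T) = -[(3/4)·log₂(3/4) + (1/4)·log₂(1/4)]
  = 0.3113 + 0.5000
  = 0.8113 bits
H(S,T) = -[(3/4)·log₂(3/4) + (1/4)·log₂(1/4)]
  = 0.3113 + 0.5000
  = 0.8113 bits

I(S;T) = H(S) + H(T) - H(S,T)
  = 0.8113 + 0.8113 - 0.8113
  = 0.8113 bits

Distribution 2 (X, Y):
Marginal P(X) (row sums):
  P(X=0) = 5/12 + 0 = 5/12
  P(X=1) = 0 + 1/12 = 1/12
  P(X=2) = 1/2 + 0 = 1/2
Marginal P(Y) (column sums):
  P(Y=0) = 5/12 + 0 + 1/2 = 11/12
  P(Y=1) = 0 + 1/12 + 0 = 1/12

H(X) = -[(5/12)·log₂(5/12) + (1/12)·log₂(1/12) + (1/2)·log₂(1/2)]
  = 0.5263 + 0.2987 + 0.5000
  = 1.3250 bits
H(Y) = -[(11/12)·log₂(11/12) + (1/12)·log₂(1/12)]
  = 0.1151 + 0.2987
  = 0.4138 bits
H(X,Y) = -[(5/12)·log₂(5/12) + (1/12)·log₂(1/12) + (1/2)·log₂(1/2)]
  = 0.5263 + 0.2987 + 0.5000
  = 1.3250 bits

I(X;Y) = H(X) + H(Y) - H(X,Y)
  = 1.3250 + 0.4138 - 1.3250
  = 0.4138 bits

I(S;T) = 0.8113 bits > I(X;Y) = 0.4138 bits, so (S, T) has the higher mutual information (stronger dependence).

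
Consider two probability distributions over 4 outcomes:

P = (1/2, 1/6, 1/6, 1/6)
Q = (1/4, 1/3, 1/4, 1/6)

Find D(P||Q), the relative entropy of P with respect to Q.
D(P||Q) = Σ P(i) log₂(P(i)/Q(i))
  i=0: (1/2) × log₂((1/2)/(1/4)) = (1/2) × log₂(2) = 0.5000
  i=1: (1/6) × log₂((1/6)/(1/3)) = (1/6) × log₂(1/2) = -0.1667
  i=2: (1/6) × log₂((1/6)/(1/4)) = (1/6) × log₂(2/3) = -0.0975
  i=3: (1/6) × log₂((1/6)/(1/6)) = (1/6) × log₂(1) = 0.0000
D(P||Q) = 0.5000 - 0.1667 - 0.0975 + 0.0000
  = 0.2358 bits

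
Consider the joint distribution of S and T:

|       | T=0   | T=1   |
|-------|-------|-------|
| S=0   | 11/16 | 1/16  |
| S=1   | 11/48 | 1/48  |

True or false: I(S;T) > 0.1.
Marginal P(S) (row sums):
  P(S=0) = 11/16 + 1/16 = 3/4
  P(S=1) = 11/48 + 1/48 = 1/4
Marginal P(T) (column sums):
  P(T=0) = 11/16 + 11/48 = 11/12
  P(T=1) = 1/16 + 1/48 = 1/12

H(S) = -[(3/4)·log₂(3/4) + (1/4)·log₂(1/4)]
  = 0.3113 + 0.5000
  = 0.8113 bits
H(T) = -[(11/12)·log₂(11/12) + (1/12)·log₂(1/12)]
  = 0.1151 + 0.2987
  = 0.4138 bits
H(S,T) = -[(11/16)·log₂(11/16) + (1/16)·log₂(1/16) + (11/48)·log₂(11/48) + (1/48)·log₂(1/48)]
  = 0.3716 + 0.2500 + 0.4871 + 0.1164
  = 1.2251 bits

I(S;T) = H(S) + H(T) - H(S,T)
  = 0.8113 + 0.4138 - 1.2251
  = 0.0000 bits

False. I(S;T) = 0.0000 bits, which is ≤ 0.1 bits.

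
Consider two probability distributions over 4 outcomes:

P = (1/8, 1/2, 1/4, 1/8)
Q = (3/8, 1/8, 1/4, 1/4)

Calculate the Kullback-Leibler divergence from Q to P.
D(P||Q) = Σ P(i) log₂(P(i)/Q(i))
  i=0: (1/8) × log₂((1/8)/(3/8)) = (1/8) × log₂(1/3) = -0.1981
  i=1: (1/2) × log₂((1/2)/(1/8)) = (1/2) × log₂(4) = 1.0000
  i=2: (1/4) × log₂((1/4)/(1/4)) = (1/4) × log₂(1) = 0.0000
  i=3: (1/8) × log₂((1/8)/(1/4)) = (1/8) × log₂(1/2) = -0.1250
D(P||Q) = -0.1981 + 1.0000 + 0.0000 - 0.1250
  = 0.6769 bits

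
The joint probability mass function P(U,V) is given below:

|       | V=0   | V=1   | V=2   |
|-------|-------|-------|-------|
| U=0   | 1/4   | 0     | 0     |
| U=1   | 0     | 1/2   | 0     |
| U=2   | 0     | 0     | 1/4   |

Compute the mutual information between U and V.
Marginal P(U) (row sums):
  P(U=0) = 1/4 + 0 + 0 = 1/4
  P(U=1) = 0 + 1/2 + 0 = 1/2
  P(U=2) = 0 + 0 + 1/4 = 1/4
Marginal P(V) (column sums):
  P(V=0) = 1/4 + 0 + 0 = 1/4
  P(V=1) = 0 + 1/2 + 0 = 1/2
  P(V=2) = 0 + 0 + 1/4 = 1/4

H(U) = -[(1/4)·log₂(1/4) + (1/2)·log₂(1/2) + (1/4)·log₂(1/4)]
  = 0.5000 + 0.5000 + 0.5000
  = 1.5000 bits
H(V) = -[(1/4)·log₂(1/4) + (1/2)·log₂(1/2) + (1/4)·log₂(1/4)]
  = 0.5000 + 0.5000 + 0.5000
  = 1.5000 bits
H(U,V) = -[(1/4)·log₂(1/4) + (1/2)·log₂(1/2) + (1/4)·log₂(1/4)]
  = 0.5000 + 0.5000 + 0.5000
  = 1.5000 bits

I(U;V) = H(U) + H(V) - H(U,V)
  = 1.5000 + 1.5000 - 1.5000
  = 1.5000 bits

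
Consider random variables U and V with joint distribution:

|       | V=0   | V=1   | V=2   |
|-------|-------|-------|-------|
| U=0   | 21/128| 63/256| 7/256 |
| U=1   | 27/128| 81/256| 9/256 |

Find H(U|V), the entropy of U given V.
Marginal P(V) (column sums):
  P(V=0) = 21/128 + 27/128 = 3/8
  P(V=1) = 63/256 + 81/256 = 9/16
  P(V=2) = 7/256 + 9/256 = 1/16

H(U|V) = -Σ P(U,V)·log₂ P(U|V), where P(U|V) = P(U,V) / P(V)
  (U=0,V=0): P(U|V) = (21/128)/(3/8) = 7/16;  -(21/128)·log₂(7/16) = 0.1957
  (U=0,V=1): P(U|V) = (63/256)/(9/16) = 7/16;  -(63/256)·log₂(7/16) = 0.2935
  (U=0,V=2): P(U|V) = (7/256)/(1/16) = 7/16;  -(7/256)·log₂(7/16) = 0.0326
  (U=1,V=0): P(U|V) = (27/128)/(3/8) = 9/16;  -(27/128)·log₂(9/16) = 0.1751
  (U=1,V=1): P(U|V) = (81/256)/(9/16) = 9/16;  -(81/256)·log₂(9/16) = 0.2626
  (U=1,V=2): P(U|V) = (9/256)/(1/16) = 9/16;  -(9/256)·log₂(9/16) = 0.0292
H(U|V) = 0.1957 + 0.2935 + 0.0326 + 0.1751 + 0.2626 + 0.0292
  = 0.9887 bits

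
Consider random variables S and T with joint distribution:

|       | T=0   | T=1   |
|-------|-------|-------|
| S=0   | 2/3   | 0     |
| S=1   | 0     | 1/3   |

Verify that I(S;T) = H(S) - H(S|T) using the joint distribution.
Left side, from I(S;T) = H(S) + H(T) - H(S,T):
Marginal P(S) (row sums):
  P(S=0) = 2/3 + 0 = 2/3
  P(S=1) = 0 + 1/3 = 1/3
Marginal P(T) (column sums):
  P(T=0) = 2/3 + 0 = 2/3
  P(T=1) = 0 + 1/3 = 1/3

H(S) = -[(2/3)·log₂(2/3) + (1/3)·log₂(1/3)]
  = 0.3900 + 0.5283
  = 0.9183 bits
H(T) = -[(2/3)·log₂(2/3) + (1/3)·log₂(1/3)]
  = 0.3900 + 0.5283
  = 0.9183 bits
H(S,T) = -[(2/3)·log₂(2/3) + (1/3)·log₂(1/3)]
  = 0.3900 + 0.5283
  = 0.9183 bits

I(S;T) = H(S) + H(T) - H(S,T)
  = 0.9183 + 0.9183 - 0.9183
  = 0.9183 bits

Right side, with H(S|T) computed directly from the conditional probabilities:
H(S|T) = -Σ P(S,T)·log₂ P(S|T), where P(S|T) = P(S,T) / P(T)
  (cells with P(S,T) = 0 contribute 0)
  (S=0,T=0): P(S|T) = (2/3)/(2/3) = 1;  -(2/3)·log₂(1) = 0.0000
  (S=1,T=1): P(S|T) = (1/3)/(1/3) = 1;  -(1/3)·log₂(1) = 0.0000
H(S|T) = 0.0000 + 0.0000
  = 0.0000 bits
H(S) - H(S|T) = 0.9183 - 0.0000 = 0.9183 bits

Both sides equal 0.9183 bits, so I(S;T) = H(S) - H(S|T) ✓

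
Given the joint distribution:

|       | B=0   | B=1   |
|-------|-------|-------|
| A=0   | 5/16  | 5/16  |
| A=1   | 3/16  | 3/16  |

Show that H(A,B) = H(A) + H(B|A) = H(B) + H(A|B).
Marginal P(A) (row sums):
  P(A=0) = 5/16 + 5/16 = 5/8
  P(A=1) = 3/16 + 3/16 = 3/8
Marginal P(B) (column sums):
  P(B=0) = 5/16 + 3/16 = 1/2
  P(B=1) = 5/16 + 3/16 = 1/2

Decomposition 1: H(A) + H(B|A)
H(A) = -[(5/8)·log₂(5/8) + (3/8)·log₂(3/8)]
  = 0.4238 + 0.5306
  = 0.9544 bits
H(B|A) = -Σ P(A,B)·log₂ P(B|A), where P(B|A) = P(A,B) / P(A)
  (A=0,B=0): P(B|A) = (5/16)/(5/8) = 1/2;  -(5/16)·log₂(1/2) = 0.3125
  (A=0,B=1): P(B|A) = (5/16)/(5/8) = 1/2;  -(5/16)·log₂(1/2) = 0.3125
  (A=1,B=0): P(B|A) = (3/16)/(3/8) = 1/2;  -(3/16)·log₂(1/2) = 0.1875
  (A=1,B=1): P(B|A) = (3/16)/(3/8) = 1/2;  -(3/16)·log₂(1/2) = 0.1875
H(B|A) = 0.3125 + 0.3125 + 0.1875 + 0.1875
  = 1.0000 bits
H(A) + H(B|A) = 0.9544 + 1.0000 = 1.9544 bits

Decomposition 2: H(B) + H(A|B)
H(B) = -[(1/2)·log₂(1/2) + (1/2)·log₂(1/2)]
  = 0.5000 + 0.5000
  = 1.0000 bits
H(A|B) = -Σ P(A,B)·log₂ P(A|B), where P(A|B) = P(A,B) / P(B)
  (A=0,B=0): P(A|B) = (5/16)/(1/2) = 5/8;  -(5/16)·log₂(5/8) = 0.2119
  (A=0,B=1): P(A|B) = (5/16)/(1/2) = 5/8;  -(5/16)·log₂(5/8) = 0.2119
  (A=1,B=0): P(A|B) = (3/16)/(1/2) = 3/8;  -(3/16)·log₂(3/8) = 0.2653
  (A=1,B=1): P(A|B) = (3/16)/(1/2) = 3/8;  -(3/16)·log₂(3/8) = 0.2653
H(A|B) = 0.2119 + 0.2119 + 0.2653 + 0.2653
  = 0.9544 bits
H(B) + H(A|B) = 1.0000 + 0.9544 = 1.9544 bits

Direct computation of the joint entropy:
H(A,B) = -[(5/16)·log₂(5/16) + (5/16)·log₂(5/16) + (3/16)·log₂(3/16) + (3/16)·log₂(3/16)]
  = 0.5244 + 0.5244 + 0.4528 + 0.4528
  = 1.9544 bits

All three agree: H(A,B) = 1.9544 bits ✓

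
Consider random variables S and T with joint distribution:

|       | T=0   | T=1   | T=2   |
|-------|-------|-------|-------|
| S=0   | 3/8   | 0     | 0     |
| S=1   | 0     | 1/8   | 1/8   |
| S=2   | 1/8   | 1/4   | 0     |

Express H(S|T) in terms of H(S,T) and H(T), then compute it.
H(S|T) = H(S,T) - H(T)

Marginal P(T) (column sums):
  P(T=0) = 3/8 + 0 + 1/8 = 1/2
  P(T=1) = 0 + 1/8 + 1/4 = 3/8
  P(T=2) = 0 + 1/8 + 0 = 1/8

H(S,T) = -[(3/8)·log₂(3/8) + (1/8)·log₂(1/8) + (1/8)·log₂(1/8) + (1/8)·log₂(1/8) + (1/4)·log₂(1/4)]
  = 0.5306 + 0.3750 + 0.3750 + 0.3750 + 0.5000
  = 2.1556 bits
H(T) = -[(1/2)·log₂(1/2) + (3/8)·log₂(3/8) + (1/8)·log₂(1/8)]
  = 0.5000 + 0.5306 + 0.3750
  = 1.4056 bits

H(S|T) = 2.1556 - 1.4056 = 0.7500 bits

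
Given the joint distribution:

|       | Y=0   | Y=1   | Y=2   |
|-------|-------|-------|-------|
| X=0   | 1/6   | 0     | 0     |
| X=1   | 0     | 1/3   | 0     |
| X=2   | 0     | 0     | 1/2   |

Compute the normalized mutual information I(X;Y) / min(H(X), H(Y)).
Marginal P(X) (row sums):
  P(X=0) = 1/6 + 0 + 0 = 1/6
  P(X=1) = 0 + 1/3 + 0 = 1/3
  P(X=2) = 0 + 0 + 1/2 = 1/2
Marginal P(Y) (column sums):
  P(Y=0) = 1/6 + 0 + 0 = 1/6
  P(Y=1) = 0 + 1/3 + 0 = 1/3
  P(Y=2) = 0 + 0 + 1/2 = 1/2

H(X) = -[(1/6)·log₂(1/6) + (1/3)·log₂(1/3) + (1/2)·log₂(1/2)]
  = 0.4308 + 0.5283 + 0.5000
  = 1.4591 bits
H(Y) = -[(1/6)·log₂(1/6) + (1/3)·log₂(1/3) + (1/2)·log₂(1/2)]
  = 0.4308 + 0.5283 + 0.5000
  = 1.4591 bits
H(X,Y) = -[(1/6)·log₂(1/6) + (1/3)·log₂(1/3) + (1/2)·log₂(1/2)]
  = 0.4308 + 0.5283 + 0.5000
  = 1.4591 bits

I(X;Y) = H(X) + H(Y) - H(X,Y)
  = 1.4591 + 1.4591 - 1.4591
  = 1.4591 bits

min(H(X), H(Y)) = min(1.4591, 1.4591) = 1.4591 bits
Normalized MI = 1.4591 / 1.4591 = 1.0000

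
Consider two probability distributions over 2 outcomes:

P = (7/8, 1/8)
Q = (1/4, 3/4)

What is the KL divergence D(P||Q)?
D(P||Q) = Σ P(i) log₂(P(i)/Q(i))
  i=0: (7/8) × log₂((7/8)/(1/4)) = (7/8) × log₂(7/2) = 1.5814
  i=1: (1/8) × log₂((1/8)/(3/4)) = (1/8) × log₂(1/6) = -0.3231
D(P||Q) = 1.5814 - 0.3231
  = 1.2583 bits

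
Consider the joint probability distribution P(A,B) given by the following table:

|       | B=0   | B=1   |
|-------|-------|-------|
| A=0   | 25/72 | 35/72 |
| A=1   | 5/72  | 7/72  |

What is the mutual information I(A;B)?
Marginal P(A) (row sums):
  P(A=0) = 25/72 + 35/72 = 5/6
  P(A=1) = 5/72 + 7/72 = 1/6
Marginal P(B) (column sums):
  P(B=0) = 25/72 + 5/72 = 5/12
  P(B=1) = 35/72 + 7/72 = 7/12

H(A) = -[(5/6)·log₂(5/6) + (1/6)·log₂(1/6)]
  = 0.2192 + 0.4308
  = 0.6500 bits
H(B) = -[(5/12)·log₂(5/12) + (7/12)·log₂(7/12)]
  = 0.5263 + 0.4536
  = 0.9799 bits
H(A,B) = -[(25/72)·log₂(25/72) + (35/72)·log₂(35/72) + (5/72)·log₂(5/72) + (7/72)·log₂(7/72)]
  = 0.5299 + 0.5059 + 0.2672 + 0.3269
  = 1.6299 bits

I(A;B) = H(A) + H(B) - H(A,B)
  = 0.6500 + 0.9799 - 1.6299
  = 0.0000 bits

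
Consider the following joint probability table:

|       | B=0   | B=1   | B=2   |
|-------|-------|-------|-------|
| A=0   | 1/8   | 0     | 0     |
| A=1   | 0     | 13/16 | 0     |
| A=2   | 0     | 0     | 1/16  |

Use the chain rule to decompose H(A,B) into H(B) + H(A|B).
By the chain rule: H(A,B) = H(B) + H(A|B)

Marginal P(B) (column sums):
  P(B=0) = 1/8 + 0 + 0 = 1/8
  P(B=1) = 0 + 13/16 + 0 = 13/16
  P(B=2) = 0 + 0 + 1/16 = 1/16
H(B) = -[(1/8)·log₂(1/8) + (13/16)·log₂(13/16) + (1/16)·log₂(1/16)]
  = 0.3750 + 0.2434 + 0.2500
  = 0.8684 bits
H(A|B) = -Σ P(A,B)·log₂ P(A|B), where P(A|B) = P(A,B) / P(B)
  (cells with P(A,B) = 0 contribute 0)
  (A=0,B=0): P(A|B) = (1/8)/(1/8) = 1;  -(1/8)·log₂(1) = 0.0000
  (A=1,B=1): P(A|B) = (13/16)/(13/16) = 1;  -(13/16)·log₂(1) = 0.0000
  (A=2,B=2): P(A|B) = (1/16)/(1/16) = 1;  -(1/16)·log₂(1) = 0.0000
H(A|B) = 0.0000 + 0.0000 + 0.0000
  = 0.0000 bits

H(A,B) = H(B) + H(A|B) = 0.8684 + 0.0000 = 0.8684 bits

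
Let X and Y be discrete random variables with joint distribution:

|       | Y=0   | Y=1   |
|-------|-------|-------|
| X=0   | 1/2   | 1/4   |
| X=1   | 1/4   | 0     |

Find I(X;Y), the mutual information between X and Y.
Marginal P(X) (row sums):
  P(X=0) = 1/2 + 1/4 = 3/4
  P(X=1) = 1/4 + 0 = 1/4
Marginal P(Y) (column sums):
  P(Y=0) = 1/2 + 1/4 = 3/4
  P(Y=1) = 1/4 + 0 = 1/4

H(X) = -[(3/4)·log₂(3/4) + (1/4)·log₂(1/4)]
  = 0.3113 + 0.5000
  = 0.8113 bits
H(Y) = -[(3/4)·log₂(3/4) + (1/4)·log₂(1/4)]
  = 0.3113 + 0.5000
  = 0.8113 bits
H(X,Y) = -[(1/2)·log₂(1/2) + (1/4)·log₂(1/4) + (1/4)·log₂(1/4)]
  = 0.5000 + 0.5000 + 0.5000
  = 1.5000 bits

I(X;Y) = H(X) + H(Y) - H(X,Y)
  = 0.8113 + 0.8113 - 1.5000
  = 0.1226 bits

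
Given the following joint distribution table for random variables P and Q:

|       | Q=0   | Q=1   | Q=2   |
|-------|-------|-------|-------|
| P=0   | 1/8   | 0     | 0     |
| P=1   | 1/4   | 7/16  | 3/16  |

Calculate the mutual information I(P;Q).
Marginal P(P) (row sums):
  P(P=0) = 1/8 + 0 + 0 = 1/8
  P(P=1) = 1/4 + 7/16 + 3/16 = 7/8
Marginal P(Q) (column sums):
  P(Q=0) = 1/8 + 1/4 = 3/8
  P(Q=1) = 0 + 7/16 = 7/16
  P(Q=2) = 0 + 3/16 = 3/16

H(P) = -[(1/8)·log₂(1/8) + (7/8)·log₂(7/8)]
  = 0.3750 + 0.1686
  = 0.5436 bits
H(Q) = -[(3/8)·log₂(3/8) + (7/16)·log₂(7/16) + (3/16)·log₂(3/16)]
  = 0.5306 + 0.5218 + 0.4528
  = 1.5052 bits
H(P,Q) = -[(1/8)·log₂(1/8) + (1/4)·log₂(1/4) + (7/16)·log₂(7/16) + (3/16)·log₂(3/16)]
  = 0.3750 + 0.5000 + 0.5218 + 0.4528
  = 1.8496 bits

I(P;Q) = H(P) + H(Q) - H(P,Q)
  = 0.5436 + 1.5052 - 1.8496
  = 0.1992 bits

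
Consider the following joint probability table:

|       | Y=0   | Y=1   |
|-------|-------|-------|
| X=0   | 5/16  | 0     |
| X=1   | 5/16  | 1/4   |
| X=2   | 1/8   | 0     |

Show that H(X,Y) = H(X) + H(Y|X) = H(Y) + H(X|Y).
Marginal P(X) (row sums):
  P(X=0) = 5/16 + 0 = 5/16
  P(X=1) = 5/16 + 1/4 = 9/16
  P(X=2) = 1/8 + 0 = 1/8
Marginal P(Y) (column sums):
  P(Y=0) = 5/16 + 5/16 + 1/8 = 3/4
  P(Y=1) = 0 + 1/4 + 0 = 1/4

Decomposition 1: H(X) + H(Y|X)
H(X) = -[(5/16)·log₂(5/16) + (9/16)·log₂(9/16) + (1/8)·log₂(1/8)]
  = 0.5244 + 0.4669 + 0.3750
  = 1.3663 bits
H(Y|X) = -Σ P(X,Y)·log₂ P(Y|X), where P(Y|X) = P(X,Y) / P(X)
  (cells with P(X,Y) = 0 contribute 0)
  (X=0,Y=0): P(Y|X) = (5/16)/(5/16) = 1;  -(5/16)·log₂(1) = 0.0000
  (X=1,Y=0): P(Y|X) = (5/16)/(9/16) = 5/9;  -(5/16)·log₂(5/9) = 0.2650
  (X=1,Y=1): P(Y|X) = (1/4)/(9/16) = 4/9;  -(1/4)·log₂(4/9) = 0.2925
  (X=2,Y=0): P(Y|X) = (1/8)/(1/8) = 1;  -(1/8)·log₂(1) = 0.0000
H(Y|X) = 0.0000 + 0.2650 + 0.2925 + 0.0000
  = 0.5575 bits
H(X) + H(Y|X) = 1.3663 + 0.5575 = 1.9238 bits

Decomposition 2: H(Y) + H(X|Y)
H(Y) = -[(3/4)·log₂(3/4) + (1/4)·log₂(1/4)]
  = 0.3113 + 0.5000
  = 0.8113 bits
H(X|Y) = -Σ P(X,Y)·log₂ P(X|Y), where P(X|Y) = P(X,Y) / P(Y)
  (cells with P(X,Y) = 0 contribute 0)
  (X=0,Y=0): P(X|Y) = (5/16)/(3/4) = 5/12;  -(5/16)·log₂(5/12) = 0.3947
  (X=1,Y=0): P(X|Y) = (5/16)/(3/4) = 5/12;  -(5/16)·log₂(5/12) = 0.3947
  (X=1,Y=1): P(X|Y) = (1/4)/(1/4) = 1;  -(1/4)·log₂(1) = 0.0000
  (X=2,Y=0): P(X|Y) = (1/8)/(3/4) = 1/6;  -(1/8)·log₂(1/6) = 0.3231
H(X|Y) = 0.3947 + 0.3947 + 0.0000 + 0.3231
  = 1.1125 bits
H(Y) + H(X|Y) = 0.8113 + 1.1125 = 1.9238 bits

Direct computation of the joint entropy:
H(X,Y) = -[(5/16)·log₂(5/16) + (5/16)·log₂(5/16) + (1/4)·log₂(1/4) + (1/8)·log₂(1/8)]
  = 0.5244 + 0.5244 + 0.5000 + 0.3750
  = 1.9238 bits

All three agree: H(X,Y) = 1.9238 bits ✓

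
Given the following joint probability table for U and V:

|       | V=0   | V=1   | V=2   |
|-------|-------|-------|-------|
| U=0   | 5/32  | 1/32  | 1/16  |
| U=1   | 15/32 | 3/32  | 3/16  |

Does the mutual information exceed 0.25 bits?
Marginal P(U) (row sums):
  P(U=0) = 5/32 + 1/32 + 1/16 = 1/4
  P(U=1) = 15/32 + 3/32 + 3/16 = 3/4
Marginal P(V) (column sums):
  P(V=0) = 5/32 + 15/32 = 5/8
  P(V=1) = 1/32 + 3/32 = 1/8
  P(V=2) = 1/16 + 3/16 = 1/4

H(U) = -[(1/4)·log₂(1/4) + (3/4)·log₂(3/4)]
  = 0.5000 + 0.3113
  = 0.8113 bits
H(V) = -[(5/8)·log₂(5/8) + (1/8)·log₂(1/8) + (1/4)·log₂(1/4)]
  = 0.4238 + 0.3750 + 0.5000
  = 1.2988 bits
H(U,V) = -[(5/32)·log₂(5/32) + (1/32)·log₂(1/32) + (1/16)·log₂(1/16) + (15/32)·log₂(15/32) + (3/32)·log₂(3/32) + (3/16)·log₂(3/16)]
  = 0.4184 + 0.1563 + 0.2500 + 0.5124 + 0.3202 + 0.4528
  = 2.1101 bits

I(U;V) = H(U) + H(V) - H(U,V)
  = 0.8113 + 1.2988 - 2.1101
  = 0.0000 bits

No. I(U;V) = 0.0000 bits, which is ≤ 0.25 bits.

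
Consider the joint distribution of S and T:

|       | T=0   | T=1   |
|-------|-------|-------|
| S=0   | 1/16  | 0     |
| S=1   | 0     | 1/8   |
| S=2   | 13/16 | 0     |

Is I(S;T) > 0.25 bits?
Marginal P(S) (row sums):
  P(S=0) = 1/16 + 0 = 1/16
  P(S=1) = 0 + 1/8 = 1/8
  P(S=2) = 13/16 + 0 = 13/16
Marginal P(T) (column sums):
  P(T=0) = 1/16 + 0 + 13/16 = 7/8
  P(T=1) = 0 + 1/8 + 0 = 1/8

H(S) = -[(1/16)·log₂(1/16) + (1/8)·log₂(1/8) + (13/16)·log₂(13/16)]
  = 0.2500 + 0.3750 + 0.2434
  = 0.8684 bits
H(T) = -[(7/8)·log₂(7/8) + (1/8)·log₂(1/8)]
  = 0.1686 + 0.3750
  = 0.5436 bits
H(S,T) = -[(1/16)·log₂(1/16) + (1/8)·log₂(1/8) + (13/16)·log₂(13/16)]
  = 0.2500 + 0.3750 + 0.2434
  = 0.8684 bits

I(S;T) = H(S) + H(T) - H(S,T)
  = 0.8684 + 0.5436 - 0.8684
  = 0.5436 bits

Yes. I(S;T) = 0.5436 bits, which is > 0.25 bits.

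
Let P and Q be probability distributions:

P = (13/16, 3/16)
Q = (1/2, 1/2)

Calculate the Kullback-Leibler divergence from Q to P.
D(P||Q) = Σ P(i) log₂(P(i)/Q(i))
  i=0: (13/16) × log₂((13/16)/(1/2)) = (13/16) × log₂(13/8) = 0.5691
  i=1: (3/16) × log₂((3/16)/(1/2)) = (3/16) × log₂(3/8) = -0.2653
D(P||Q) = 0.5691 - 0.2653
  = 0.3038 bits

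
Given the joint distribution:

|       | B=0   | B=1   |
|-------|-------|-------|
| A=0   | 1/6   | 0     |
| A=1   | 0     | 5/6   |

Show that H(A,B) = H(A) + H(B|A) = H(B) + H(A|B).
Marginal P(A) (row sums):
  P(A=0) = 1/6 + 0 = 1/6
  P(A=1) = 0 + 5/6 = 5/6
Marginal P(B) (column sums):
  P(B=0) = 1/6 + 0 = 1/6
  P(B=1) = 0 + 5/6 = 5/6

Decomposition 1: H(A) + H(B|A)
H(A) = -[(1/6)·log₂(1/6) + (5/6)·log₂(5/6)]
  = 0.4308 + 0.2192
  = 0.6500 bits
H(B|A) = -Σ P(A,B)·log₂ P(B|A), where P(B|A) = P(A,B) / P(A)
  (cells with P(A,B) = 0 contribute 0)
  (A=0,B=0): P(B|A) = (1/6)/(1/6) = 1;  -(1/6)·log₂(1) = 0.0000
  (A=1,B=1): P(B|A) = (5/6)/(5/6) = 1;  -(5/6)·log₂(1) = 0.0000
H(B|A) = 0.0000 + 0.0000
  = 0.0000 bits
H(A) + H(B|A) = 0.6500 + 0.0000 = 0.6500 bits

Decomposition 2: H(B) + H(A|B)
H(B) = -[(1/6)·log₂(1/6) + (5/6)·log₂(5/6)]
  = 0.4308 + 0.2192
  = 0.6500 bits
H(A|B) = -Σ P(A,B)·log₂ P(A|B), where P(A|B) = P(A,B) / P(B)
  (cells with P(A,B) = 0 contribute 0)
  (A=0,B=0): P(A|B) = (1/6)/(1/6) = 1;  -(1/6)·log₂(1) = 0.0000
  (A=1,B=1): P(A|B) = (5/6)/(5/6) = 1;  -(5/6)·log₂(1) = 0.0000
H(A|B) = 0.0000 + 0.0000
  = 0.0000 bits
H(B) + H(A|B) = 0.6500 + 0.0000 = 0.6500 bits

Direct computation of the joint entropy:
H(A,B) = -[(1/6)·log₂(1/6) + (5/6)·log₂(5/6)]
  = 0.4308 + 0.2192
  = 0.6500 bits

All three agree: H(A,B) = 0.6500 bits ✓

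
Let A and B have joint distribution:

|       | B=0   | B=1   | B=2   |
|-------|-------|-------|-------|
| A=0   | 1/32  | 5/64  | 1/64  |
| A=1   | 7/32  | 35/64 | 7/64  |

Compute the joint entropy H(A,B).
H(A,B) = -Σ P(A,B) log₂ P(A,B), summed over the non-zero cells:
H(A,B) = -[(1/32)·log₂(1/32) + (5/64)·log₂(5/64) + (1/64)·log₂(1/64) + (7/32)·log₂(7/32) + (35/64)·log₂(35/64) + (7/64)·log₂(7/64)]
  = 0.1563 + 0.2873 + 0.0938 + 0.4796 + 0.4762 + 0.3492
  = 1.8424 bits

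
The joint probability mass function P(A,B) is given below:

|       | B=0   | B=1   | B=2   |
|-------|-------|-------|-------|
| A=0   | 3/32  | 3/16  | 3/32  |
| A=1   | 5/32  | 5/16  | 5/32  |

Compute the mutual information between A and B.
Marginal P(A) (row sums):
  P(A=0) = 3/32 + 3/16 + 3/32 = 3/8
  P(A=1) = 5/32 + 5/16 + 5/32 = 5/8
Marginal P(B) (column sums):
  P(B=0) = 3/32 + 5/32 = 1/4
  P(B=1) = 3/16 + 5/16 = 1/2
  P(B=2) = 3/32 + 5/32 = 1/4

H(A) = -[(3/8)·log₂(3/8) + (5/8)·log₂(5/8)]
  = 0.5306 + 0.4238
  = 0.9544 bits
H(B) = -[(1/4)·log₂(1/4) + (1/2)·log₂(1/2) + (1/4)·log₂(1/4)]
  = 0.5000 + 0.5000 + 0.5000
  = 1.5000 bits
H(A,B) = -[(3/32)·log₂(3/32) + (3/16)·log₂(3/16) + (3/32)·log₂(3/32) + (5/32)·log₂(5/32) + (5/16)·log₂(5/16) + (5/32)·log₂(5/32)]
  = 0.3202 + 0.4528 + 0.3202 + 0.4184 + 0.5244 + 0.4184
  = 2.4544 bits

I(A;B) = H(A) + H(B) - H(A,B)
  = 0.9544 + 1.5000 - 2.4544
  = 0.0000 bits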